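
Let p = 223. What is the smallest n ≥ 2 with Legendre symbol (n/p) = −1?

(2/223) = +1, so 2 is a residue.
(3/223) = −1, so 3 is the smallest positive non-residue mod 223.

3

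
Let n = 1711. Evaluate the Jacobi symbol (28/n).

1

Pull out 2^2: since 1711 ≡ 7 (mod 8), (2/1711) = +1, so (2/1711)^2 = +1.
Reciprocity: 7 ≡ 3 and 1711 ≡ 3 (mod 4), so (7/1711) = −(1711/7).
Reduce top mod 7: now compute (3/7).
Reciprocity: 3 ≡ 3 and 7 ≡ 3 (mod 4), so (3/7) = −(7/3).
Reduce top mod 3: now compute (1/3).
Reached (1/3) = 1. Collecting the sign flips along the way, the symbol is +1.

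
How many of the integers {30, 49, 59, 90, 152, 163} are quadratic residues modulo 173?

4

(30/173) = -1 → non-residue.
(49/173) = +1 → QR.
(59/173) = -1 → non-residue.
(90/173) = +1 → QR.
(152/173) = +1 → QR.
(163/173) = +1 → QR.
Total quadratic residues among the 6: 4.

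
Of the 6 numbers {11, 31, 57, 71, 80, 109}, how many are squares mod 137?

(11/137) = +1 → QR.
(31/137) = -1 → non-residue.
(57/137) = -1 → non-residue.
(71/137) = -1 → non-residue.
(80/137) = -1 → non-residue.
(109/137) = +1 → QR.
Total quadratic residues among the 6: 2.

2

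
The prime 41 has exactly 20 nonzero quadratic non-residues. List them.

Square k = 1,…,20 (k and 41−k give the same square):
1²=1, 2²=4, 3²=9, 4²=16, 5²=25, 6²=36, 7²≡8, 8²≡23, 9²≡40, 10²≡18, 11²≡39, 12²≡21, 13²≡5, 14²≡32, 15²≡20, 16²≡10, 17²≡2, 18²≡37, 19²≡33, 20²≡31 (mod 41).
The residues are {1, 2, 4, 5, 8, 9, 10, 16, 18, 20, 21, 23, 25, 31, 32, 33, 36, 37, 39, 40}; the non-residues are the remaining 20 nonzero classes.

3, 6, 7, 11, 12, 13, 14, 15, 17, 19, 22, 24, 26, 27, 28, 29, 30, 34, 35, 38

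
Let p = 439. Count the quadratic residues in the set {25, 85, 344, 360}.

2

(25/439) = +1 → QR.
(85/439) = -1 → non-residue.
(344/439) = -1 → non-residue.
(360/439) = +1 → QR.
Total quadratic residues among the 4: 2.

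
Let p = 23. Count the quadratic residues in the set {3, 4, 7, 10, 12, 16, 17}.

(3/23) = +1 → QR.
(4/23) = +1 → QR.
(7/23) = -1 → non-residue.
(10/23) = -1 → non-residue.
(12/23) = +1 → QR.
(16/23) = +1 → QR.
(17/23) = -1 → non-residue.
Total quadratic residues among the 7: 4.

4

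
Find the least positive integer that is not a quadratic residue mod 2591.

7

(2/2591) = +1, so 2 is a residue.
(3/2591) = +1, so 3 is a residue.
(4/2591) = +1, so 4 is a residue.
(5/2591) = +1, so 5 is a residue.
(6/2591) = +1, so 6 is a residue.
(7/2591) = −1, so 7 is the smallest positive non-residue mod 2591.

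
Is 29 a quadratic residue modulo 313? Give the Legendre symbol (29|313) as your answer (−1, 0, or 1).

1

Euler's criterion: (29/313) ≡ 29^156 (mod 313).
29^2 ≡ 215 (mod 313)
29^4 ≡ 214 (mod 313)
29^8 ≡ 98 (mod 313)
29^16 ≡ 214 (mod 313)
29^32 ≡ 98 (mod 313)
29^64 ≡ 214 (mod 313)
29^128 ≡ 98 (mod 313)
29^156 = 29^(128+16+8+4) ≡ 1 (mod 313).
Result is 1, so (29/313) = 1.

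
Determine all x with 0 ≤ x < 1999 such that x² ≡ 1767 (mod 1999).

Since 1999 ≡ 3 (mod 4), a square root of 1767 is 1767^((1999+1)/4) = 1767^500 mod 1999.
Repeated squaring: 1767^2≡1850, 1767^4≡212, 1767^8≡966, 1767^16≡1622, 1767^32≡200, 1767^64≡20, 1767^128≡400, 1767^256≡80 (mod 1999).
1767^500 = 1767^(256+128+64+32+16+4) ≡ 1152 (mod 1999).
Check: 1152² = 1327104 ≡ 1767 (mod 1999). The two roots are 847 and 1152.

847, 1152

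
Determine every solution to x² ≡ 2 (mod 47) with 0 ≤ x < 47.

Since 47 ≡ 3 (mod 4), a square root of 2 is 2^((47+1)/4) = 2^12 mod 47.
Repeated squaring: 2^2≡4, 2^4≡16, 2^8≡21 (mod 47).
2^12 = 2^(8+4) ≡ 7 (mod 47).
Check: 7² = 49 ≡ 2 (mod 47). The two roots are 7 and 40.

7, 40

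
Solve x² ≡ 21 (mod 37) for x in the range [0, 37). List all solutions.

37 ≡ 1 (mod 4), so we find a root by search.
Trying successive values, 13² = 169 ≡ 21 (mod 37). The other root is 37 − 13 = 24.

13, 24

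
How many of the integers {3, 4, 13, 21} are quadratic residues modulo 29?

2

(3/29) = -1 → non-residue.
(4/29) = +1 → QR.
(13/29) = +1 → QR.
(21/29) = -1 → non-residue.
Total quadratic residues among the 4: 2.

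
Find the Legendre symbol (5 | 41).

1

Euler's criterion: (5/41) ≡ 5^20 (mod 41).
5^2 ≡ 25 (mod 41)
5^4 ≡ 10 (mod 41)
5^8 ≡ 18 (mod 41)
5^16 ≡ 37 (mod 41)
5^20 = 5^(16+4) ≡ 1 (mod 41).
Result is 1, so (5/41) = 1.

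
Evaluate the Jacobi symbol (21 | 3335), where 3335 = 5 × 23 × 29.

Reciprocity: 21 ≡ 1 and 3335 ≡ 3 (mod 4), so (21/3335) = +(3335/21).
Reduce top mod 21: now compute (17/21).
Reciprocity: 17 ≡ 1 and 21 ≡ 1 (mod 4), so (17/21) = +(21/17).
Reduce top mod 17: now compute (4/17).
Pull out 2^2: since 17 ≡ 1 (mod 8), (2/17) = +1, so (2/17)^2 = +1.
Reached (1/17) = 1. Collecting the sign flips along the way, the symbol is +1.

1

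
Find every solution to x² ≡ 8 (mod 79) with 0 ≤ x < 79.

18, 61

Since 79 ≡ 3 (mod 4), a square root of 8 is 8^((79+1)/4) = 8^20 mod 79.
Repeated squaring: 8^2≡64, 8^4≡67, 8^8≡65, 8^16≡38 (mod 79).
8^20 = 8^(16+4) ≡ 18 (mod 79).
Check: 18² = 324 ≡ 8 (mod 79). The two roots are 18 and 61.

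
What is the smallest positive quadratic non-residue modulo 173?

(2/173) = −1, so 2 is the smallest positive non-residue mod 173.

2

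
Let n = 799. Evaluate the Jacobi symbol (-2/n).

-1

First reduce: -2 ≡ 797 (mod 799).
Reciprocity: 797 ≡ 1 and 799 ≡ 3 (mod 4), so (797/799) = +(799/797).
Reduce top mod 797: now compute (2/797).
Pull out 2: since 797 ≡ 5 (mod 8), (2/797) = -1.
Reached (1/797) = 1. Collecting the sign flips along the way, the symbol is -1.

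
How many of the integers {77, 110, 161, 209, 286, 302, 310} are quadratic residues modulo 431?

3

(77/431) = -1 → non-residue.
(110/431) = +1 → QR.
(161/431) = -1 → non-residue.
(209/431) = +1 → QR.
(286/431) = -1 → non-residue.
(302/431) = +1 → QR.
(310/431) = -1 → non-residue.
Total quadratic residues among the 7: 3.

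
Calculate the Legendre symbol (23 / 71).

Reciprocity: 23 ≡ 3 and 71 ≡ 3 (mod 4), so (23/71) = −(71/23).
Reduce top mod 23: now compute (2/23).
Pull out 2: since 23 ≡ 7 (mod 8), (2/23) = +1.
Reached (1/23) = 1. Collecting the sign flips along the way, the symbol is -1.

-1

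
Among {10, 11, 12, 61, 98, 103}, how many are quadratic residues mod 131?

3

(10/131) = -1 → non-residue.
(11/131) = +1 → QR.
(12/131) = +1 → QR.
(61/131) = +1 → QR.
(98/131) = -1 → non-residue.
(103/131) = -1 → non-residue.
Total quadratic residues among the 6: 3.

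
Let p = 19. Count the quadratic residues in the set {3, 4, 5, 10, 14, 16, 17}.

(3/19) = -1 → non-residue.
(4/19) = +1 → QR.
(5/19) = +1 → QR.
(10/19) = -1 → non-residue.
(14/19) = -1 → non-residue.
(16/19) = +1 → QR.
(17/19) = +1 → QR.
Total quadratic residues among the 7: 4.

4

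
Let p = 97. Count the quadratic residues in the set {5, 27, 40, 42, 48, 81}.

(5/97) = -1 → non-residue.
(27/97) = +1 → QR.
(40/97) = -1 → non-residue.
(42/97) = -1 → non-residue.
(48/97) = +1 → QR.
(81/97) = +1 → QR.
Total quadratic residues among the 6: 3.

3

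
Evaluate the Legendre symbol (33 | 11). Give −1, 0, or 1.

First reduce: 33 ≡ 0 (mod 11).
Top reduces to 0: gcd > 1, so the symbol is 0.

0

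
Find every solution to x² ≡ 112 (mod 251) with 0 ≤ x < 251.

83, 168

Since 251 ≡ 3 (mod 4), a square root of 112 is 112^((251+1)/4) = 112^63 mod 251.
Repeated squaring: 112^2≡245, 112^4≡36, 112^8≡41, 112^16≡175, 112^32≡3 (mod 251).
112^63 = 112^(32+16+8+4+2+1) ≡ 83 (mod 251).
Check: 83² = 6889 ≡ 112 (mod 251). The two roots are 83 and 168.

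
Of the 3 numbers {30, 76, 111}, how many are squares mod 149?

2

(30/149) = +1 → QR.
(76/149) = +1 → QR.
(111/149) = -1 → non-residue.
Total quadratic residues among the 3: 2.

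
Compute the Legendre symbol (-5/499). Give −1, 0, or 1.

First reduce: -5 ≡ 494 (mod 499).
Pull out 2: since 499 ≡ 3 (mod 8), (2/499) = -1.
Reciprocity: 247 ≡ 3 and 499 ≡ 3 (mod 4), so (247/499) = −(499/247).
Reduce top mod 247: now compute (5/247).
Reciprocity: 5 ≡ 1 and 247 ≡ 3 (mod 4), so (5/247) = +(247/5).
Reduce top mod 5: now compute (2/5).
Pull out 2: since 5 ≡ 5 (mod 8), (2/5) = -1.
Reached (1/5) = 1. Collecting the sign flips along the way, the symbol is -1.

-1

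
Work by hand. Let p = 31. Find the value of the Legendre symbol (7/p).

Reciprocity: 7 ≡ 3 and 31 ≡ 3 (mod 4), so (7/31) = −(31/7).
Reduce top mod 7: now compute (3/7).
Reciprocity: 3 ≡ 3 and 7 ≡ 3 (mod 4), so (3/7) = −(7/3).
Reduce top mod 3: now compute (1/3).
Reached (1/3) = 1. Collecting the sign flips along the way, the symbol is +1.

1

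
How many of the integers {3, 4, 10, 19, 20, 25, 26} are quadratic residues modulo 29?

(3/29) = -1 → non-residue.
(4/29) = +1 → QR.
(10/29) = -1 → non-residue.
(19/29) = -1 → non-residue.
(20/29) = +1 → QR.
(25/29) = +1 → QR.
(26/29) = -1 → non-residue.
Total quadratic residues among the 7: 3.

3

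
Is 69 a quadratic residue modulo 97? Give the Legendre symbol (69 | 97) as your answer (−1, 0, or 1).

-1

Euler's criterion: (69/97) ≡ 69^48 (mod 97).
69^2 ≡ 8 (mod 97)
69^4 ≡ 64 (mod 97)
69^8 ≡ 22 (mod 97)
69^16 ≡ 96 (mod 97)
69^32 ≡ 1 (mod 97)
69^48 = 69^(32+16) ≡ 96 (mod 97).
Result is 96 ≡ −1, so (69/97) = −1.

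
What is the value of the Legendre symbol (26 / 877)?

1

Pull out 2: since 877 ≡ 5 (mod 8), (2/877) = -1.
Reciprocity: 13 ≡ 1 and 877 ≡ 1 (mod 4), so (13/877) = +(877/13).
Reduce top mod 13: now compute (6/13).
Pull out 2: since 13 ≡ 5 (mod 8), (2/13) = -1.
Reciprocity: 3 ≡ 3 and 13 ≡ 1 (mod 4), so (3/13) = +(13/3).
Reduce top mod 3: now compute (1/3).
Reached (1/3) = 1. Collecting the sign flips along the way, the symbol is +1.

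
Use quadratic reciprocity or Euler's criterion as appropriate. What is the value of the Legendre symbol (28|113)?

1

Euler's criterion: (28/113) ≡ 28^56 (mod 113).
28^2 ≡ 106 (mod 113)
28^4 ≡ 49 (mod 113)
28^8 ≡ 28 (mod 113)
28^16 ≡ 106 (mod 113)
28^32 ≡ 49 (mod 113)
28^56 = 28^(32+16+8) ≡ 1 (mod 113).
Result is 1, so (28/113) = 1.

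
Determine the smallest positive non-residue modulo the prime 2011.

(2/2011) = −1, so 2 is the smallest positive non-residue mod 2011.

2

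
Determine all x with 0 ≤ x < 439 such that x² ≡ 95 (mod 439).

Since 439 ≡ 3 (mod 4), a square root of 95 is 95^((439+1)/4) = 95^110 mod 439.
Repeated squaring: 95^2≡245, 95^4≡321, 95^8≡315, 95^16≡11, 95^32≡121, 95^64≡154 (mod 439).
95^110 = 95^(64+32+8+4+2) ≡ 360 (mod 439).
Check: 360² = 129600 ≡ 95 (mod 439). The two roots are 79 and 360.

79, 360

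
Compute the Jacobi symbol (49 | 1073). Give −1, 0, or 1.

1

Reciprocity: 49 ≡ 1 and 1073 ≡ 1 (mod 4), so (49/1073) = +(1073/49).
Reduce top mod 49: now compute (44/49).
Pull out 2^2: since 49 ≡ 1 (mod 8), (2/49) = +1, so (2/49)^2 = +1.
Reciprocity: 11 ≡ 3 and 49 ≡ 1 (mod 4), so (11/49) = +(49/11).
Reduce top mod 11: now compute (5/11).
Reciprocity: 5 ≡ 1 and 11 ≡ 3 (mod 4), so (5/11) = +(11/5).
Reduce top mod 5: now compute (1/5).
Reached (1/5) = 1. Collecting the sign flips along the way, the symbol is +1.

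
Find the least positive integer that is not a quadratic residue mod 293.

(2/293) = −1, so 2 is the smallest positive non-residue mod 293.

2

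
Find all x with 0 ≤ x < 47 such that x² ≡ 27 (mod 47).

11, 36

Since 47 ≡ 3 (mod 4), a square root of 27 is 27^((47+1)/4) = 27^12 mod 47.
Repeated squaring: 27^2≡24, 27^4≡12, 27^8≡3 (mod 47).
27^12 = 27^(8+4) ≡ 36 (mod 47).
Check: 36² = 1296 ≡ 27 (mod 47). The two roots are 11 and 36.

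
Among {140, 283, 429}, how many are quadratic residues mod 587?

2

(140/587) = -1 → non-residue.
(283/587) = +1 → QR.
(429/587) = +1 → QR.
Total quadratic residues among the 3: 2.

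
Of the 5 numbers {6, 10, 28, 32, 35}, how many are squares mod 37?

(6/37) = -1 → non-residue.
(10/37) = +1 → QR.
(28/37) = +1 → QR.
(32/37) = -1 → non-residue.
(35/37) = -1 → non-residue.
Total quadratic residues among the 5: 2.

2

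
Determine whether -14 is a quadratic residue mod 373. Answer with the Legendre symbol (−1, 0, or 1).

-1

Euler's criterion: (-14/373) ≡ 359^186 (mod 373).
359^2 ≡ 196 (mod 373)
359^4 ≡ 370 (mod 373)
359^8 ≡ 9 (mod 373)
359^16 ≡ 81 (mod 373)
359^32 ≡ 220 (mod 373)
359^64 ≡ 283 (mod 373)
359^128 ≡ 267 (mod 373)
359^186 = 359^(128+32+16+8+2) ≡ 372 (mod 373).
Result is 372 ≡ −1, so (-14/373) = −1.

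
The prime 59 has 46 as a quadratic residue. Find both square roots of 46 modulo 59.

Since 59 ≡ 3 (mod 4), a square root of 46 is 46^((59+1)/4) = 46^15 mod 59.
Repeated squaring: 46^2≡51, 46^4≡5, 46^8≡25 (mod 59).
46^15 = 46^(8+4+2+1) ≡ 20 (mod 59).
Check: 20² = 400 ≡ 46 (mod 59). The two roots are 20 and 39.

20, 39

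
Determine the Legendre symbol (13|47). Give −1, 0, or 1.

-1

Reciprocity: 13 ≡ 1 and 47 ≡ 3 (mod 4), so (13/47) = +(47/13).
Reduce top mod 13: now compute (8/13).
Pull out 2^3: since 13 ≡ 5 (mod 8), (2/13) = -1, so (2/13)^3 = -1.
Reached (1/13) = 1. Collecting the sign flips along the way, the symbol is -1.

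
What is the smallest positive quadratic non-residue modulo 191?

(2/191) = +1, so 2 is a residue.
(3/191) = +1, so 3 is a residue.
(4/191) = +1, so 4 is a residue.
(5/191) = +1, so 5 is a residue.
(6/191) = +1, so 6 is a residue.
(7/191) = −1, so 7 is the smallest positive non-residue mod 191.

7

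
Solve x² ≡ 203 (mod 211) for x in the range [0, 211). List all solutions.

25, 186

Since 211 ≡ 3 (mod 4), a square root of 203 is 203^((211+1)/4) = 203^53 mod 211.
Repeated squaring: 203^2≡64, 203^4≡87, 203^8≡184, 203^16≡96, 203^32≡143 (mod 211).
203^53 = 203^(32+16+4+1) ≡ 25 (mod 211).
Check: 25² = 625 ≡ 203 (mod 211). The two roots are 25 and 186.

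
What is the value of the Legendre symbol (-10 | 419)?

1

Euler's criterion: (-10/419) ≡ 409^209 (mod 419).
409^2 ≡ 100 (mod 419)
409^4 ≡ 363 (mod 419)
409^8 ≡ 203 (mod 419)
409^16 ≡ 147 (mod 419)
409^32 ≡ 240 (mod 419)
409^64 ≡ 197 (mod 419)
409^128 ≡ 261 (mod 419)
409^209 = 409^(128+64+16+1) ≡ 1 (mod 419).
Result is 1, so (-10/419) = 1.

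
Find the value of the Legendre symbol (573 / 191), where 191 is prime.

First reduce: 573 ≡ 0 (mod 191).
Top reduces to 0: gcd > 1, so the symbol is 0.

0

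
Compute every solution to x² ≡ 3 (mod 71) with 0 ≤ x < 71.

Since 71 ≡ 3 (mod 4), a square root of 3 is 3^((71+1)/4) = 3^18 mod 71.
Repeated squaring: 3^2≡9, 3^4≡10, 3^8≡29, 3^16≡60 (mod 71).
3^18 = 3^(16+2) ≡ 43 (mod 71).
Check: 43² = 1849 ≡ 3 (mod 71). The two roots are 28 and 43.

28, 43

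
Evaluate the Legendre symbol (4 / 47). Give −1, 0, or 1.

Pull out 2^2: since 47 ≡ 7 (mod 8), (2/47) = +1, so (2/47)^2 = +1.
Reached (1/47) = 1. Collecting the sign flips along the way, the symbol is +1.

1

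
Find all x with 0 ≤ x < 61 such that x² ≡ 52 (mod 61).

28, 33

61 ≡ 1 (mod 4), so we find a root by search.
Trying successive values, 28² = 784 ≡ 52 (mod 61). The other root is 61 − 28 = 33.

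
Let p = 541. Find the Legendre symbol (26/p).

Pull out 2: since 541 ≡ 5 (mod 8), (2/541) = -1.
Reciprocity: 13 ≡ 1 and 541 ≡ 1 (mod 4), so (13/541) = +(541/13).
Reduce top mod 13: now compute (8/13).
Pull out 2^3: since 13 ≡ 5 (mod 8), (2/13) = -1, so (2/13)^3 = -1.
Reached (1/13) = 1. Collecting the sign flips along the way, the symbol is +1.

1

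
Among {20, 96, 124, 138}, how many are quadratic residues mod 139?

(20/139) = +1 → QR.
(96/139) = +1 → QR.
(124/139) = +1 → QR.
(138/139) = -1 → non-residue.
Total quadratic residues among the 4: 3.

3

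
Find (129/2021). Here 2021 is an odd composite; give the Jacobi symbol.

0

Reciprocity: 129 ≡ 1 and 2021 ≡ 1 (mod 4), so (129/2021) = +(2021/129).
Reduce top mod 129: now compute (86/129).
Pull out 2: since 129 ≡ 1 (mod 8), (2/129) = +1.
Reciprocity: 43 ≡ 3 and 129 ≡ 1 (mod 4), so (43/129) = +(129/43).
Reduce top mod 43: now compute (0/43).
Top reduces to 0: gcd > 1, so the symbol is 0.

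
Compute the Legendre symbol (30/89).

Pull out 2: since 89 ≡ 1 (mod 8), (2/89) = +1.
Reciprocity: 15 ≡ 3 and 89 ≡ 1 (mod 4), so (15/89) = +(89/15).
Reduce top mod 15: now compute (14/15).
Pull out 2: since 15 ≡ 7 (mod 8), (2/15) = +1.
Reciprocity: 7 ≡ 3 and 15 ≡ 3 (mod 4), so (7/15) = −(15/7).
Reduce top mod 7: now compute (1/7).
Reached (1/7) = 1. Collecting the sign flips along the way, the symbol is -1.

-1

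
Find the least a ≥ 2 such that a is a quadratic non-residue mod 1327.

(2/1327) = +1, so 2 is a residue.
(3/1327) = −1, so 3 is the smallest positive non-residue mod 1327.

3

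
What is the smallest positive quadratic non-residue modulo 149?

(2/149) = −1, so 2 is the smallest positive non-residue mod 149.

2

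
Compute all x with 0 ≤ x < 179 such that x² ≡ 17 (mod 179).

Since 179 ≡ 3 (mod 4), a square root of 17 is 17^((179+1)/4) = 17^45 mod 179.
Repeated squaring: 17^2≡110, 17^4≡107, 17^8≡172, 17^16≡49, 17^32≡74 (mod 179).
17^45 = 17^(32+8+4+1) ≡ 14 (mod 179).
Check: 14² = 196 ≡ 17 (mod 179). The two roots are 14 and 165.

14, 165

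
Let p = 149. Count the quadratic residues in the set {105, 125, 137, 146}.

1

(105/149) = -1 → non-residue.
(125/149) = +1 → QR.
(137/149) = -1 → non-residue.
(146/149) = -1 → non-residue.
Total quadratic residues among the 4: 1.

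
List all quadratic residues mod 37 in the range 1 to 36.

1 3 4 7 9 10 11 12 16 21 25 26 27 28 30 33 34 36

Square k = 1,…,18 (k and 37−k give the same square):
1²=1, 2²=4, 3²=9, 4²=16, 5²=25, 6²=36, 7²≡12, 8²≡27, 9²≡7, 10²≡26, 11²≡10, 12²≡33, 13²≡21, 14²≡11, 15²≡3, 16²≡34, 17²≡30, 18²≡28 (mod 37).
So the quadratic residues mod 37 are {1, 3, 4, 7, 9, 10, 11, 12, 16, 21, 25, 26, 27, 28, 30, 33, 34, 36}.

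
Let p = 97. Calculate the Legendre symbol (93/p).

Reciprocity: 93 ≡ 1 and 97 ≡ 1 (mod 4), so (93/97) = +(97/93).
Reduce top mod 93: now compute (4/93).
Pull out 2^2: since 93 ≡ 5 (mod 8), (2/93) = -1, so (2/93)^2 = +1.
Reached (1/93) = 1. Collecting the sign flips along the way, the symbol is +1.

1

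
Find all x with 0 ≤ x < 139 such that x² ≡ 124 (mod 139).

Since 139 ≡ 3 (mod 4), a square root of 124 is 124^((139+1)/4) = 124^35 mod 139.
Repeated squaring: 124^2≡86, 124^4≡29, 124^8≡7, 124^16≡49, 124^32≡38 (mod 139).
124^35 = 124^(32+2+1) ≡ 47 (mod 139).
Check: 47² = 2209 ≡ 124 (mod 139). The two roots are 47 and 92.

47, 92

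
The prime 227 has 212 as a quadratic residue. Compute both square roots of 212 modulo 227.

62, 165

Since 227 ≡ 3 (mod 4), a square root of 212 is 212^((227+1)/4) = 212^57 mod 227.
Repeated squaring: 212^2≡225, 212^4≡4, 212^8≡16, 212^16≡29, 212^32≡160 (mod 227).
212^57 = 212^(32+16+8+1) ≡ 62 (mod 227).
Check: 62² = 3844 ≡ 212 (mod 227). The two roots are 62 and 165.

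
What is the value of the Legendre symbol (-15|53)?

First reduce: -15 ≡ 38 (mod 53).
Pull out 2: since 53 ≡ 5 (mod 8), (2/53) = -1.
Reciprocity: 19 ≡ 3 and 53 ≡ 1 (mod 4), so (19/53) = +(53/19).
Reduce top mod 19: now compute (15/19).
Reciprocity: 15 ≡ 3 and 19 ≡ 3 (mod 4), so (15/19) = −(19/15).
Reduce top mod 15: now compute (4/15).
Pull out 2^2: since 15 ≡ 7 (mod 8), (2/15) = +1, so (2/15)^2 = +1.
Reached (1/15) = 1. Collecting the sign flips along the way, the symbol is +1.

1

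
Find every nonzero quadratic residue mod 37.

1 3 4 7 9 10 11 12 16 21 25 26 27 28 30 33 34 36

Square k = 1,…,18 (k and 37−k give the same square):
1²=1, 2²=4, 3²=9, 4²=16, 5²=25, 6²=36, 7²≡12, 8²≡27, 9²≡7, 10²≡26, 11²≡10, 12²≡33, 13²≡21, 14²≡11, 15²≡3, 16²≡34, 17²≡30, 18²≡28 (mod 37).
So the quadratic residues mod 37 are {1, 3, 4, 7, 9, 10, 11, 12, 16, 21, 25, 26, 27, 28, 30, 33, 34, 36}.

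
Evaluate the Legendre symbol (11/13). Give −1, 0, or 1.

Reciprocity: 11 ≡ 3 and 13 ≡ 1 (mod 4), so (11/13) = +(13/11).
Reduce top mod 11: now compute (2/11).
Pull out 2: since 11 ≡ 3 (mod 8), (2/11) = -1.
Reached (1/11) = 1. Collecting the sign flips along the way, the symbol is -1.

-1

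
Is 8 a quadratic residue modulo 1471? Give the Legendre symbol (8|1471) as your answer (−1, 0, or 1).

1

Pull out 2^3: since 1471 ≡ 7 (mod 8), (2/1471) = +1, so (2/1471)^3 = +1.
Reached (1/1471) = 1. Collecting the sign flips along the way, the symbol is +1.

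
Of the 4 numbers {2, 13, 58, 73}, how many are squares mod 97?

2

(2/97) = +1 → QR.
(13/97) = -1 → non-residue.
(58/97) = -1 → non-residue.
(73/97) = +1 → QR.
Total quadratic residues among the 4: 2.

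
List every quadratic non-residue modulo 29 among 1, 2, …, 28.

2 3 8 10 11 12 14 15 17 18 19 21 26 27

Square k = 1,…,14 (k and 29−k give the same square):
1²=1, 2²=4, 3²=9, 4²=16, 5²=25, 6²≡7, 7²≡20, 8²≡6, 9²≡23, 10²≡13, 11²≡5, 12²≡28, 13²≡24, 14²≡22 (mod 29).
The residues are {1, 4, 5, 6, 7, 9, 13, 16, 20, 22, 23, 24, 25, 28}; the non-residues are the remaining 14 nonzero classes.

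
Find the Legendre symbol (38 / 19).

0

First reduce: 38 ≡ 0 (mod 19).
Top reduces to 0: gcd > 1, so the symbol is 0.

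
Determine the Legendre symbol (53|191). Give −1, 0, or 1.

Euler's criterion: (53/191) ≡ 53^95 (mod 191).
53^2 ≡ 135 (mod 191)
53^4 ≡ 80 (mod 191)
53^8 ≡ 97 (mod 191)
53^16 ≡ 50 (mod 191)
53^32 ≡ 17 (mod 191)
53^64 ≡ 98 (mod 191)
53^95 = 53^(64+16+8+4+2+1) ≡ 190 (mod 191).
Result is 190 ≡ −1, so (53/191) = −1.

-1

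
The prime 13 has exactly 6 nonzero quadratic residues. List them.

1,3,4,9,10,12

Square k = 1,…,6 (k and 13−k give the same square):
1²=1, 2²=4, 3²=9, 4²≡3, 5²≡12, 6²≡10 (mod 13).
So the quadratic residues mod 13 are {1, 3, 4, 9, 10, 12}.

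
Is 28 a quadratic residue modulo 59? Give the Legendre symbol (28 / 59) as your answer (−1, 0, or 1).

1

Pull out 2^2: since 59 ≡ 3 (mod 8), (2/59) = -1, so (2/59)^2 = +1.
Reciprocity: 7 ≡ 3 and 59 ≡ 3 (mod 4), so (7/59) = −(59/7).
Reduce top mod 7: now compute (3/7).
Reciprocity: 3 ≡ 3 and 7 ≡ 3 (mod 4), so (3/7) = −(7/3).
Reduce top mod 3: now compute (1/3).
Reached (1/3) = 1. Collecting the sign flips along the way, the symbol is +1.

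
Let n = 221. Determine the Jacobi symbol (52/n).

Pull out 2^2: since 221 ≡ 5 (mod 8), (2/221) = -1, so (2/221)^2 = +1.
Reciprocity: 13 ≡ 1 and 221 ≡ 1 (mod 4), so (13/221) = +(221/13).
Reduce top mod 13: now compute (0/13).
Top reduces to 0: gcd > 1, so the symbol is 0.

0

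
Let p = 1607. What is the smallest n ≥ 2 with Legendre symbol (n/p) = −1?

5

(2/1607) = +1, so 2 is a residue.
(3/1607) = +1, so 3 is a residue.
(4/1607) = +1, so 4 is a residue.
(5/1607) = −1, so 5 is the smallest positive non-residue mod 1607.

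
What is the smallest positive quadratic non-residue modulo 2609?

(2/2609) = +1, so 2 is a residue.
(3/2609) = −1, so 3 is the smallest positive non-residue mod 2609.

3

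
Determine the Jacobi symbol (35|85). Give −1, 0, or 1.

Reciprocity: 35 ≡ 3 and 85 ≡ 1 (mod 4), so (35/85) = +(85/35).
Reduce top mod 35: now compute (15/35).
Reciprocity: 15 ≡ 3 and 35 ≡ 3 (mod 4), so (15/35) = −(35/15).
Reduce top mod 15: now compute (5/15).
Reciprocity: 5 ≡ 1 and 15 ≡ 3 (mod 4), so (5/15) = +(15/5).
Reduce top mod 5: now compute (0/5).
Top reduces to 0: gcd > 1, so the symbol is 0.

0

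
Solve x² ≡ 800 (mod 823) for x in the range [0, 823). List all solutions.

81, 742

Since 823 ≡ 3 (mod 4), a square root of 800 is 800^((823+1)/4) = 800^206 mod 823.
Repeated squaring: 800^2≡529, 800^4≡21, 800^8≡441, 800^16≡253, 800^32≡638, 800^64≡482, 800^128≡238 (mod 823).
800^206 = 800^(128+64+8+4+2) ≡ 81 (mod 823).
Check: 81² = 6561 ≡ 800 (mod 823). The two roots are 81 and 742.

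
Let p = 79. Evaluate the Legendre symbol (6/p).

Euler's criterion: (6/79) ≡ 6^39 (mod 79).
6^2 ≡ 36 (mod 79)
6^4 ≡ 32 (mod 79)
6^8 ≡ 76 (mod 79)
6^16 ≡ 9 (mod 79)
6^32 ≡ 2 (mod 79)
6^39 = 6^(32+4+2+1) ≡ 78 (mod 79).
Result is 78 ≡ −1, so (6/79) = −1.

-1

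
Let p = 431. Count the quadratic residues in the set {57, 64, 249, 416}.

2

(57/431) = +1 → QR.
(64/431) = +1 → QR.
(249/431) = -1 → non-residue.
(416/431) = -1 → non-residue.
Total quadratic residues among the 4: 2.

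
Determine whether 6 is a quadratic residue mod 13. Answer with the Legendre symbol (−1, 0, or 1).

-1

Pull out 2: since 13 ≡ 5 (mod 8), (2/13) = -1.
Reciprocity: 3 ≡ 3 and 13 ≡ 1 (mod 4), so (3/13) = +(13/3).
Reduce top mod 3: now compute (1/3).
Reached (1/3) = 1. Collecting the sign flips along the way, the symbol is -1.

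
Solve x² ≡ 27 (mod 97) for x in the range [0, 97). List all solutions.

97 ≡ 1 (mod 4), so we find a root by search.
Trying successive values, 30² = 900 ≡ 27 (mod 97). The other root is 97 − 30 = 67.

30, 67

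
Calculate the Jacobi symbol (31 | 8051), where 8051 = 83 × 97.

Reciprocity: 31 ≡ 3 and 8051 ≡ 3 (mod 4), so (31/8051) = −(8051/31).
Reduce top mod 31: now compute (22/31).
Pull out 2: since 31 ≡ 7 (mod 8), (2/31) = +1.
Reciprocity: 11 ≡ 3 and 31 ≡ 3 (mod 4), so (11/31) = −(31/11).
Reduce top mod 11: now compute (9/11).
Reciprocity: 9 ≡ 1 and 11 ≡ 3 (mod 4), so (9/11) = +(11/9).
Reduce top mod 9: now compute (2/9).
Pull out 2: since 9 ≡ 1 (mod 8), (2/9) = +1.
Reached (1/9) = 1. Collecting the sign flips along the way, the symbol is +1.

1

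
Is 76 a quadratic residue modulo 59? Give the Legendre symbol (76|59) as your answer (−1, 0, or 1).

Euler's criterion: (76/59) ≡ 17^29 (mod 59).
17^2 ≡ 53 (mod 59)
17^4 ≡ 36 (mod 59)
17^8 ≡ 57 (mod 59)
17^16 ≡ 4 (mod 59)
17^29 = 17^(16+8+4+1) ≡ 1 (mod 59).
Result is 1, so (76/59) = 1.

1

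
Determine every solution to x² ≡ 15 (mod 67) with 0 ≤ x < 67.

22, 45

Since 67 ≡ 3 (mod 4), a square root of 15 is 15^((67+1)/4) = 15^17 mod 67.
Repeated squaring: 15^2≡24, 15^4≡40, 15^8≡59, 15^16≡64 (mod 67).
15^17 = 15^(16+1) ≡ 22 (mod 67).
Check: 22² = 484 ≡ 15 (mod 67). The two roots are 22 and 45.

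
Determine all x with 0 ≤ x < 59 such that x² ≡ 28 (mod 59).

Since 59 ≡ 3 (mod 4), a square root of 28 is 28^((59+1)/4) = 28^15 mod 59.
Repeated squaring: 28^2≡17, 28^4≡53, 28^8≡36 (mod 59).
28^15 = 28^(8+4+2+1) ≡ 21 (mod 59).
Check: 21² = 441 ≡ 28 (mod 59). The two roots are 21 and 38.

21, 38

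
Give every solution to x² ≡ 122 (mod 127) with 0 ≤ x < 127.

Since 127 ≡ 3 (mod 4), a square root of 122 is 122^((127+1)/4) = 122^32 mod 127.
Repeated squaring: 122^2≡25, 122^4≡117, 122^8≡100, 122^16≡94, 122^32≡73 (mod 127).
122^32 = 122^(32) ≡ 73 (mod 127).
Check: 73² = 5329 ≡ 122 (mod 127). The two roots are 54 and 73.

54, 73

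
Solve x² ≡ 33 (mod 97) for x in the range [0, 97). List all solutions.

97 ≡ 1 (mod 4), so we find a root by search.
Trying successive values, 18² = 324 ≡ 33 (mod 97). The other root is 97 − 18 = 79.

18, 79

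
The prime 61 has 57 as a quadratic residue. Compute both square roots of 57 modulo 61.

22, 39

61 ≡ 1 (mod 4), so we find a root by search.
Trying successive values, 22² = 484 ≡ 57 (mod 61). The other root is 61 − 22 = 39.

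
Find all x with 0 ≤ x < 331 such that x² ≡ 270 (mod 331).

Since 331 ≡ 3 (mod 4), a square root of 270 is 270^((331+1)/4) = 270^83 mod 331.
Repeated squaring: 270^2≡80, 270^4≡111, 270^8≡74, 270^16≡180, 270^32≡293, 270^64≡120 (mod 331).
270^83 = 270^(64+16+2+1) ≡ 274 (mod 331).
Check: 274² = 75076 ≡ 270 (mod 331). The two roots are 57 and 274.

57, 274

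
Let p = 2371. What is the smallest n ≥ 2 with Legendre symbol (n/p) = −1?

(2/2371) = −1, so 2 is the smallest positive non-residue mod 2371.

2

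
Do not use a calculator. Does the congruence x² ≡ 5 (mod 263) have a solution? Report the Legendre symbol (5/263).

Reciprocity: 5 ≡ 1 and 263 ≡ 3 (mod 4), so (5/263) = +(263/5).
Reduce top mod 5: now compute (3/5).
Reciprocity: 3 ≡ 3 and 5 ≡ 1 (mod 4), so (3/5) = +(5/3).
Reduce top mod 3: now compute (2/3).
Pull out 2: since 3 ≡ 3 (mod 8), (2/3) = -1.
Reached (1/3) = 1. Collecting the sign flips along the way, the symbol is -1.

-1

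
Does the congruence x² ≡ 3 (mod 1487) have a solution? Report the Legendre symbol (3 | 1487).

Reciprocity: 3 ≡ 3 and 1487 ≡ 3 (mod 4), so (3/1487) = −(1487/3).
Reduce top mod 3: now compute (2/3).
Pull out 2: since 3 ≡ 3 (mod 8), (2/3) = -1.
Reached (1/3) = 1. Collecting the sign flips along the way, the symbol is +1.

1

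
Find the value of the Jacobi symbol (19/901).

-1

Reciprocity: 19 ≡ 3 and 901 ≡ 1 (mod 4), so (19/901) = +(901/19).
Reduce top mod 19: now compute (8/19).
Pull out 2^3: since 19 ≡ 3 (mod 8), (2/19) = -1, so (2/19)^3 = -1.
Reached (1/19) = 1. Collecting the sign flips along the way, the symbol is -1.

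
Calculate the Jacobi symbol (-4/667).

-1

First reduce: -4 ≡ 663 (mod 667).
Reciprocity: 663 ≡ 3 and 667 ≡ 3 (mod 4), so (663/667) = −(667/663).
Reduce top mod 663: now compute (4/663).
Pull out 2^2: since 663 ≡ 7 (mod 8), (2/663) = +1, so (2/663)^2 = +1.
Reached (1/663) = 1. Collecting the sign flips along the way, the symbol is -1.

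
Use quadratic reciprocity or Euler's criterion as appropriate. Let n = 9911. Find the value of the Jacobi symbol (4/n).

1

Pull out 2^2: since 9911 ≡ 7 (mod 8), (2/9911) = +1, so (2/9911)^2 = +1.
Reached (1/9911) = 1. Collecting the sign flips along the way, the symbol is +1.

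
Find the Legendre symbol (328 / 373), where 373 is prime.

-1

Pull out 2^3: since 373 ≡ 5 (mod 8), (2/373) = -1, so (2/373)^3 = -1.
Reciprocity: 41 ≡ 1 and 373 ≡ 1 (mod 4), so (41/373) = +(373/41).
Reduce top mod 41: now compute (4/41).
Pull out 2^2: since 41 ≡ 1 (mod 8), (2/41) = +1, so (2/41)^2 = +1.
Reached (1/41) = 1. Collecting the sign flips along the way, the symbol is -1.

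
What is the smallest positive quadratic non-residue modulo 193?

5

(2/193) = +1, so 2 is a residue.
(3/193) = +1, so 3 is a residue.
(4/193) = +1, so 4 is a residue.
(5/193) = −1, so 5 is the smallest positive non-residue mod 193.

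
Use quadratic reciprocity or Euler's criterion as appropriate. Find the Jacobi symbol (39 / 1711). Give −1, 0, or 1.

1

Reciprocity: 39 ≡ 3 and 1711 ≡ 3 (mod 4), so (39/1711) = −(1711/39).
Reduce top mod 39: now compute (34/39).
Pull out 2: since 39 ≡ 7 (mod 8), (2/39) = +1.
Reciprocity: 17 ≡ 1 and 39 ≡ 3 (mod 4), so (17/39) = +(39/17).
Reduce top mod 17: now compute (5/17).
Reciprocity: 5 ≡ 1 and 17 ≡ 1 (mod 4), so (5/17) = +(17/5).
Reduce top mod 5: now compute (2/5).
Pull out 2: since 5 ≡ 5 (mod 8), (2/5) = -1.
Reached (1/5) = 1. Collecting the sign flips along the way, the symbol is +1.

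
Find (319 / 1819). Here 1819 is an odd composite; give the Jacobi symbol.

1

Reciprocity: 319 ≡ 3 and 1819 ≡ 3 (mod 4), so (319/1819) = −(1819/319).
Reduce top mod 319: now compute (224/319).
Pull out 2^5: since 319 ≡ 7 (mod 8), (2/319) = +1, so (2/319)^5 = +1.
Reciprocity: 7 ≡ 3 and 319 ≡ 3 (mod 4), so (7/319) = −(319/7).
Reduce top mod 7: now compute (4/7).
Pull out 2^2: since 7 ≡ 7 (mod 8), (2/7) = +1, so (2/7)^2 = +1.
Reached (1/7) = 1. Collecting the sign flips along the way, the symbol is +1.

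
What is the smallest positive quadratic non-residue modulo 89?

(2/89) = +1, so 2 is a residue.
(3/89) = −1, so 3 is the smallest positive non-residue mod 89.

3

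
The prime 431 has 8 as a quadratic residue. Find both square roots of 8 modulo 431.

55, 376

Since 431 ≡ 3 (mod 4), a square root of 8 is 8^((431+1)/4) = 8^108 mod 431.
Repeated squaring: 8^2≡64, 8^4≡217, 8^8≡110, 8^16≡32, 8^32≡162, 8^64≡384 (mod 431).
8^108 = 8^(64+32+8+4) ≡ 55 (mod 431).
Check: 55² = 3025 ≡ 8 (mod 431). The two roots are 55 and 376.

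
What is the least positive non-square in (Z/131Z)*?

(2/131) = −1, so 2 is the smallest positive non-residue mod 131.

2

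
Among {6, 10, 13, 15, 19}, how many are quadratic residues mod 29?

2

(6/29) = +1 → QR.
(10/29) = -1 → non-residue.
(13/29) = +1 → QR.
(15/29) = -1 → non-residue.
(19/29) = -1 → non-residue.
Total quadratic residues among the 5: 2.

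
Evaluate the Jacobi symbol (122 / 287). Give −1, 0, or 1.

-1

Pull out 2: since 287 ≡ 7 (mod 8), (2/287) = +1.
Reciprocity: 61 ≡ 1 and 287 ≡ 3 (mod 4), so (61/287) = +(287/61).
Reduce top mod 61: now compute (43/61).
Reciprocity: 43 ≡ 3 and 61 ≡ 1 (mod 4), so (43/61) = +(61/43).
Reduce top mod 43: now compute (18/43).
Pull out 2: since 43 ≡ 3 (mod 8), (2/43) = -1.
Reciprocity: 9 ≡ 1 and 43 ≡ 3 (mod 4), so (9/43) = +(43/9).
Reduce top mod 9: now compute (7/9).
Reciprocity: 7 ≡ 3 and 9 ≡ 1 (mod 4), so (7/9) = +(9/7).
Reduce top mod 7: now compute (2/7).
Pull out 2: since 7 ≡ 7 (mod 8), (2/7) = +1.
Reached (1/7) = 1. Collecting the sign flips along the way, the symbol is -1.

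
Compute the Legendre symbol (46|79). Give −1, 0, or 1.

1

Euler's criterion: (46/79) ≡ 46^39 (mod 79).
46^2 ≡ 62 (mod 79)
46^4 ≡ 52 (mod 79)
46^8 ≡ 18 (mod 79)
46^16 ≡ 8 (mod 79)
46^32 ≡ 64 (mod 79)
46^39 = 46^(32+4+2+1) ≡ 1 (mod 79).
Result is 1, so (46/79) = 1.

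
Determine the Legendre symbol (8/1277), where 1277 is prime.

Pull out 2^3: since 1277 ≡ 5 (mod 8), (2/1277) = -1, so (2/1277)^3 = -1.
Reached (1/1277) = 1. Collecting the sign flips along the way, the symbol is -1.

-1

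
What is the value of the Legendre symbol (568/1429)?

Pull out 2^3: since 1429 ≡ 5 (mod 8), (2/1429) = -1, so (2/1429)^3 = -1.
Reciprocity: 71 ≡ 3 and 1429 ≡ 1 (mod 4), so (71/1429) = +(1429/71).
Reduce top mod 71: now compute (9/71).
Reciprocity: 9 ≡ 1 and 71 ≡ 3 (mod 4), so (9/71) = +(71/9).
Reduce top mod 9: now compute (8/9).
Pull out 2^3: since 9 ≡ 1 (mod 8), (2/9) = +1, so (2/9)^3 = +1.
Reached (1/9) = 1. Collecting the sign flips along the way, the symbol is -1.

-1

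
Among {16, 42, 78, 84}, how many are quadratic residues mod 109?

3

(16/109) = +1 → QR.
(42/109) = -1 → non-residue.
(78/109) = +1 → QR.
(84/109) = +1 → QR.
Total quadratic residues among the 4: 3.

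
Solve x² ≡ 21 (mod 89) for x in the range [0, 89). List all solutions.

33, 56

89 ≡ 1 (mod 4), so we find a root by search.
Trying successive values, 33² = 1089 ≡ 21 (mod 89). The other root is 89 − 33 = 56.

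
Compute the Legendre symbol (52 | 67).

Pull out 2^2: since 67 ≡ 3 (mod 8), (2/67) = -1, so (2/67)^2 = +1.
Reciprocity: 13 ≡ 1 and 67 ≡ 3 (mod 4), so (13/67) = +(67/13).
Reduce top mod 13: now compute (2/13).
Pull out 2: since 13 ≡ 5 (mod 8), (2/13) = -1.
Reached (1/13) = 1. Collecting the sign flips along the way, the symbol is -1.

-1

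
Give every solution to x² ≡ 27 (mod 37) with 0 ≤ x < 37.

8, 29

37 ≡ 1 (mod 4), so we find a root by search.
Trying successive values, 8² = 64 ≡ 27 (mod 37). The other root is 37 − 8 = 29.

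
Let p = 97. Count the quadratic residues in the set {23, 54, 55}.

(23/97) = -1 → non-residue.
(54/97) = +1 → QR.
(55/97) = -1 → non-residue.
Total quadratic residues among the 3: 1.

1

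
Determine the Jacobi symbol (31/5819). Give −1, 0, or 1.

1

Reciprocity: 31 ≡ 3 and 5819 ≡ 3 (mod 4), so (31/5819) = −(5819/31).
Reduce top mod 31: now compute (22/31).
Pull out 2: since 31 ≡ 7 (mod 8), (2/31) = +1.
Reciprocity: 11 ≡ 3 and 31 ≡ 3 (mod 4), so (11/31) = −(31/11).
Reduce top mod 11: now compute (9/11).
Reciprocity: 9 ≡ 1 and 11 ≡ 3 (mod 4), so (9/11) = +(11/9).
Reduce top mod 9: now compute (2/9).
Pull out 2: since 9 ≡ 1 (mod 8), (2/9) = +1.
Reached (1/9) = 1. Collecting the sign flips along the way, the symbol is +1.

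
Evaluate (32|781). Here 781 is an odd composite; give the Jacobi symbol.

-1

Pull out 2^5: since 781 ≡ 5 (mod 8), (2/781) = -1, so (2/781)^5 = -1.
Reached (1/781) = 1. Collecting the sign flips along the way, the symbol is -1.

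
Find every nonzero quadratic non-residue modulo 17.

3 5 6 7 10 11 12 14

Square k = 1,…,8 (k and 17−k give the same square):
1²=1, 2²=4, 3²=9, 4²=16, 5²≡8, 6²≡2, 7²≡15, 8²≡13 (mod 17).
The residues are {1, 2, 4, 8, 9, 13, 15, 16}; the non-residues are the remaining 8 nonzero classes.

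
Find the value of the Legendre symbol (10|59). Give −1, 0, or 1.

Pull out 2: since 59 ≡ 3 (mod 8), (2/59) = -1.
Reciprocity: 5 ≡ 1 and 59 ≡ 3 (mod 4), so (5/59) = +(59/5).
Reduce top mod 5: now compute (4/5).
Pull out 2^2: since 5 ≡ 5 (mod 8), (2/5) = -1, so (2/5)^2 = +1.
Reached (1/5) = 1. Collecting the sign flips along the way, the symbol is -1.

-1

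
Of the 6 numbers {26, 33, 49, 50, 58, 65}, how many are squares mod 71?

3

(26/71) = -1 → non-residue.
(33/71) = -1 → non-residue.
(49/71) = +1 → QR.
(50/71) = +1 → QR.
(58/71) = +1 → QR.
(65/71) = -1 → non-residue.
Total quadratic residues among the 6: 3.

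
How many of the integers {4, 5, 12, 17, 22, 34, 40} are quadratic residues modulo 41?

(4/41) = +1 → QR.
(5/41) = +1 → QR.
(12/41) = -1 → non-residue.
(17/41) = -1 → non-residue.
(22/41) = -1 → non-residue.
(34/41) = -1 → non-residue.
(40/41) = +1 → QR.
Total quadratic residues among the 7: 3.

3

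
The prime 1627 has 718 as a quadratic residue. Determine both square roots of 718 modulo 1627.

667, 960

Since 1627 ≡ 3 (mod 4), a square root of 718 is 718^((1627+1)/4) = 718^407 mod 1627.
Repeated squaring: 718^2≡1392, 718^4≡1534, 718^8≡514, 718^16≡622, 718^32≡1285, 718^64≡1447, 718^128≡1487, 718^256≡76 (mod 1627).
718^407 = 718^(256+128+16+4+2+1) ≡ 960 (mod 1627).
Check: 960² = 921600 ≡ 718 (mod 1627). The two roots are 667 and 960.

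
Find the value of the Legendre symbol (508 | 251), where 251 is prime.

First reduce: 508 ≡ 6 (mod 251).
Pull out 2: since 251 ≡ 3 (mod 8), (2/251) = -1.
Reciprocity: 3 ≡ 3 and 251 ≡ 3 (mod 4), so (3/251) = −(251/3).
Reduce top mod 3: now compute (2/3).
Pull out 2: since 3 ≡ 3 (mod 8), (2/3) = -1.
Reached (1/3) = 1. Collecting the sign flips along the way, the symbol is -1.

-1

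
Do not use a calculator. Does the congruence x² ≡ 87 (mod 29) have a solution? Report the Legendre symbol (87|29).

0

First reduce: 87 ≡ 0 (mod 29).
Top reduces to 0: gcd > 1, so the symbol is 0.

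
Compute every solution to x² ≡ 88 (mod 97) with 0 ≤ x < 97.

31, 66

97 ≡ 1 (mod 4), so we find a root by search.
Trying successive values, 31² = 961 ≡ 88 (mod 97). The other root is 97 − 31 = 66.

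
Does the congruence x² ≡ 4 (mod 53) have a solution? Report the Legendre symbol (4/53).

1

Pull out 2^2: since 53 ≡ 5 (mod 8), (2/53) = -1, so (2/53)^2 = +1.
Reached (1/53) = 1. Collecting the sign flips along the way, the symbol is +1.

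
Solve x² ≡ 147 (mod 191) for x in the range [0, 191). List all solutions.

23, 168

Since 191 ≡ 3 (mod 4), a square root of 147 is 147^((191+1)/4) = 147^48 mod 191.
Repeated squaring: 147^2≡26, 147^4≡103, 147^8≡104, 147^16≡120, 147^32≡75 (mod 191).
147^48 = 147^(32+16) ≡ 23 (mod 191).
Check: 23² = 529 ≡ 147 (mod 191). The two roots are 23 and 168.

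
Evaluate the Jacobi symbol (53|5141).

0

Reciprocity: 53 ≡ 1 and 5141 ≡ 1 (mod 4), so (53/5141) = +(5141/53).
Reduce top mod 53: now compute (0/53).
Top reduces to 0: gcd > 1, so the symbol is 0.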